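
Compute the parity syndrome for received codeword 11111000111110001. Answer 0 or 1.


Syndrome = XOR of all bits = 1 XOR 1 XOR 1 XOR 1 XOR 1 XOR 0 XOR 0 XOR 0 XOR 1 XOR 1 XOR 1 XOR 1 XOR 1 XOR 0 XOR 0 XOR 0 XOR 1 = 1

1


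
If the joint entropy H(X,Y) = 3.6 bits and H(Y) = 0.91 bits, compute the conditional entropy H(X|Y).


H(X|Y) = H(X,Y) - H(Y) = 3.6 - 0.91 = 2.69

2.69 bits


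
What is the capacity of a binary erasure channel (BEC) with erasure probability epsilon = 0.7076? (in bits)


C = 1 - epsilon = 1 - 0.7076 = 0.2924

0.2924 bits


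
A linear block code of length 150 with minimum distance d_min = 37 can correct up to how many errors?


Correction capability = floor((d-1)/2) = floor((37-1)/2) = 18

18 errors


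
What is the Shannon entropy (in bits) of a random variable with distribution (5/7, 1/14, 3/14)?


H = -sum(p_i * log2(p_i)). Terms: -(5/7)*log2(5/7) = 0.346733; -(1/14)*log2(1/14) = 0.271954; -(3/14)*log2(3/14) = 0.476227. H = 0.346733 + 0.271954 + 0.476227 = 1.0949

1.0949 bits


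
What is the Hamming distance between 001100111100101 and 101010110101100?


Count differing positions: ^ . . ^ ^ . . . ^ . . ^ . . ^ = 6 differences

6


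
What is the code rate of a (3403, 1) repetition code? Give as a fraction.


Rate = k/n = 1/3403

1/3403


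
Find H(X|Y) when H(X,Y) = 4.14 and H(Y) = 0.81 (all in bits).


H(X|Y) = H(X,Y) - H(Y) = 4.14 - 0.81 = 3.33

3.33 bits


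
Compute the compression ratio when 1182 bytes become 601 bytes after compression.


Ratio = original / compressed = 1182 / 601 = 1.9667

1.9667


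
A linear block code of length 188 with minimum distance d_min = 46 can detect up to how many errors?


Detection capability = d_min - 1 = 46 - 1 = 45

45 errors


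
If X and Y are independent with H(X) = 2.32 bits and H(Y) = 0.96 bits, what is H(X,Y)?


For independent variables, H(X,Y) = H(X) + H(Y) = 2.32 + 0.96 = 3.28

3.28 bits


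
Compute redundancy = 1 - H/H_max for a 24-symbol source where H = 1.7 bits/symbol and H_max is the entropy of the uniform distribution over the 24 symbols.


H_max = log2(K) = log2(24) = 4.585 bits/symbol. Redundancy = 1 - H/H_max = 1 - 1.7/4.585 = 1 - 0.3708 = 0.6292

0.6292


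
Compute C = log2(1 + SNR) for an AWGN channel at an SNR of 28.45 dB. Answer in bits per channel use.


SNR_linear = 10^(28.45/10) = 699.842; C = log2(1 + SNR_linear) = log2(1 + 699.842) = 9.4529

9.4529 bits/channel use


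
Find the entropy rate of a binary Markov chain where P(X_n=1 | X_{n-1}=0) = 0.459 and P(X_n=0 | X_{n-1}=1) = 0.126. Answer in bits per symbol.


Stationary distribution: pi_0 = p10/(p01+p10) = 0.2154, pi_1 = 0.7846. Entropy rate H' = pi_0*H(p01) + pi_1*H(p10) = 0.2154*0.9951 + 0.7846*0.5464 = 0.643

0.643 bits/symbol


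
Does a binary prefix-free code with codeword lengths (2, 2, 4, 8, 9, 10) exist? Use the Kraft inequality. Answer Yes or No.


Kraft sum = sum(2^(-l_i)) = 0.5693, need <= 1. Result: satisfied (a binary prefix-free code with these lengths exists)

Yes


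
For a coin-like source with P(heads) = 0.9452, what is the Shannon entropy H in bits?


H = -p*log2(p) - (1-p)*log2(1-p). -0.9452*log2(0.9452) = 0.076853; -0.0548*log2(0.0548) = 0.229594. H = 0.076853 + 0.229594 = 0.3064

0.3064 bits


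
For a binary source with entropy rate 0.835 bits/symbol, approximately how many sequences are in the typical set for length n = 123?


log2|A_typical| = nH = 123 * 0.835 = 102.705, so |A_typical| ~ 2^102.705 = 8.266e+30

8.266e+30


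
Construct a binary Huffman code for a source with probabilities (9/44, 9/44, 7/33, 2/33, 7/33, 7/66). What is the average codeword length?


Huffman construction (repeatedly merge the two least-probable nodes; each merge adds 1 bit to every symbol beneath it): 2/33 + 7/66 = 1/6; 1/6 + 9/44 = 49/132; 9/44 + 7/33 = 5/12; 7/33 + 49/132 = 7/12; 5/12 + 7/12 = 1. Resulting codeword lengths (in the order the probabilities were given): (3, 2, 2, 4, 2, 4). L_avg = sum(p_i * l_i) = 9/44*3 + 9/44*2 + 7/33*2 + 2/33*4 + 7/33*2 + 7/66*4 = 335/132 = 2.5379

2.5379 bits


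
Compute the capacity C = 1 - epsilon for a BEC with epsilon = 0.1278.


C = 1 - epsilon = 1 - 0.1278 = 0.8722

0.8722 bits


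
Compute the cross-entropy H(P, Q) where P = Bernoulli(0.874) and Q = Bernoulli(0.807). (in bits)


H(P,Q) = -p*log2(q) - (1-p)*log2(1-q). -0.874*log2(0.807) = 0.270380; -0.126*log2(0.193) = 0.299039. H(P,Q) = 0.270380 + 0.299039 = 0.5694

0.5694 bits


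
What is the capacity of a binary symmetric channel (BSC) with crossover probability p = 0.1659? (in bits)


H(p) = -p*log2(p) - (1-p)*log2(1-p) = -0.1659*log2(0.1659) - 0.8341*log2(0.8341) = 0.429949 + 0.218290 = 0.6482. C = 1 - H(p) = 1 - 0.6482 = 0.3518

0.3518 bits


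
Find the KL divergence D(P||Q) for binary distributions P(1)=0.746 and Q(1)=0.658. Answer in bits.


KL = p*log2(p/q) + (1-p)*log2((1-p)/(1-q)) = 0.746*log2(0.746/0.658) + 0.254*log2(0.254/0.342) = 0.0261

0.0261 bits


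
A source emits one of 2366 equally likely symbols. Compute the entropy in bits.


H = log2(n) = log2(2366) = 11.2082

11.2082 bits


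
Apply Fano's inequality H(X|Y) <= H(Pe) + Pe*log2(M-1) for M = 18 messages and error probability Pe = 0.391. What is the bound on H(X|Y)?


H(Pe) = -Pe*log2(Pe) - (1-Pe)*log2(1-Pe) = -0.391*log2(0.391) - 0.609*log2(0.609) = 0.529711 + 0.435731 = 0.9654. Pe*log2(M-1) = 0.391*log2(17) = 1.598198. Bound = H(Pe) + Pe*log2(M-1) = 0.529711 + 0.435731 + 1.598198 = 2.5636

2.5636 bits


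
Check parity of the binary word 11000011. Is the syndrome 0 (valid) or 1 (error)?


Syndrome = XOR of all bits = 1 XOR 1 XOR 0 XOR 0 XOR 0 XOR 0 XOR 1 XOR 1 = 0

0


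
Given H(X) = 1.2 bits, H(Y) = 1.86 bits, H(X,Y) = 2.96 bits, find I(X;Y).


I(X;Y) = H(X) + H(Y) - H(X,Y) = 1.2 + 1.86 - 2.96 = 0.1

0.1 bits


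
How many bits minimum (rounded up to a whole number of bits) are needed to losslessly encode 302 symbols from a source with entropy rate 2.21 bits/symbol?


Minimum bits >= n * H = 302 * 2.21 = 667.42, rounded up to a whole number of bits = 668

668 bits


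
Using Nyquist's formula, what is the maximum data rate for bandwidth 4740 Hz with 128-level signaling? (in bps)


Rate = 2 * B * log2(M) = 2 * 4740 * 7.0 = 66360.0

66360.0 bps


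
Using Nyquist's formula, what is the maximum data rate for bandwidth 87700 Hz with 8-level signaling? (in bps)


Rate = 2 * B * log2(M) = 2 * 87700 * 3.0 = 526200.0

526200.0 bps


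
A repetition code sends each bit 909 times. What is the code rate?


Rate = k/n = 1/909

1/909


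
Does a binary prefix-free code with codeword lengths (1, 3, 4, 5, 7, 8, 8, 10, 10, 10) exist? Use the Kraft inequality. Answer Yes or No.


Kraft sum = sum(2^(-l_i)) = 0.7373, need <= 1. Result: satisfied (a binary prefix-free code with these lengths exists)

Yes


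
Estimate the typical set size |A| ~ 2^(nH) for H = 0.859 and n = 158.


log2|A_typical| = nH = 158 * 0.859 = 135.722, so |A_typical| ~ 2^135.722 = 7.184e+40

7.184e+40


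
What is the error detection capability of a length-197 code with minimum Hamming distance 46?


Detection capability = d_min - 1 = 46 - 1 = 45

45 errors


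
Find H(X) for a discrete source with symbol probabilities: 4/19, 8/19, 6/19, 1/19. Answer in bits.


H = -sum(p_i * log2(p_i)). Terms: -(4/19)*log2(4/19) = 0.473248; -(8/19)*log2(8/19) = 0.525443; -(6/19)*log2(6/19) = 0.525147; -(1/19)*log2(1/19) = 0.223575. H = 0.473248 + 0.525443 + 0.525147 + 0.223575 = 1.7474

1.7474 bits


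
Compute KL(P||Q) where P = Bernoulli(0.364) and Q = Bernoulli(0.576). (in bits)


KL = p*log2(p/q) + (1-p)*log2((1-p)/(1-q)) = 0.364*log2(0.364/0.576) + 0.636*log2(0.636/0.424) = 0.131

0.131 bits


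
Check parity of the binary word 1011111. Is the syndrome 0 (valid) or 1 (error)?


Syndrome = XOR of all bits = 1 XOR 0 XOR 1 XOR 1 XOR 1 XOR 1 XOR 1 = 0

0


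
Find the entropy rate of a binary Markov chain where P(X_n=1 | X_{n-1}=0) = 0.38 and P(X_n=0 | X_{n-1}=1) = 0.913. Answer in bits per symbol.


Stationary distribution: pi_0 = p10/(p01+p10) = 0.7061, pi_1 = 0.2939. Entropy rate H' = pi_0*H(p01) + pi_1*H(p10) = 0.7061*0.958 + 0.2939*0.4264 = 0.8018

0.8018 bits/symbol


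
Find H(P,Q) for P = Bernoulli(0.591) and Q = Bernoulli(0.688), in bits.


H(P,Q) = -p*log2(q) - (1-p)*log2(1-q). -0.591*log2(0.688) = 0.318856; -0.409*log2(0.312) = 0.687276. H(P,Q) = 0.318856 + 0.687276 = 1.0061

1.0061 bits


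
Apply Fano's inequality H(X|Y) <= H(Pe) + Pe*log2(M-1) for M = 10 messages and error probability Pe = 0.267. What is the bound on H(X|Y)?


H(Pe) = -Pe*log2(Pe) - (1-Pe)*log2(1-Pe) = -0.267*log2(0.267) - 0.733*log2(0.733) = 0.508659 + 0.328468 = 0.8371. Pe*log2(M-1) = 0.267*log2(9) = 0.846370. Bound = H(Pe) + Pe*log2(M-1) = 0.508659 + 0.328468 + 0.846370 = 1.6835

1.6835 bits


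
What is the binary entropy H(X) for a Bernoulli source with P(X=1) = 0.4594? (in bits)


H = -p*log2(p) - (1-p)*log2(1-p). -0.4594*log2(0.4594) = 0.515528; -0.5406*log2(0.5406) = 0.479710. H = 0.515528 + 0.479710 = 0.9952

0.9952 bits


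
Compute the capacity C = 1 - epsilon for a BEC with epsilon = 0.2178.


C = 1 - epsilon = 1 - 0.2178 = 0.7822

0.7822 bits


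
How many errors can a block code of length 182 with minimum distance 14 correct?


Correction capability = floor((d-1)/2) = floor((14-1)/2) = 6

6 errors


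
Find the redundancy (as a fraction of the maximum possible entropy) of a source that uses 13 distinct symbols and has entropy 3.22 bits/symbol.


H_max = log2(K) = log2(13) = 3.7004 bits/symbol. Redundancy = 1 - H/H_max = 1 - 3.22/3.7004 = 1 - 0.8702 = 0.1298

0.1298


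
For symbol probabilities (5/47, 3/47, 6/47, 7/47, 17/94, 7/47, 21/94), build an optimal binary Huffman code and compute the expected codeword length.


Huffman construction (repeatedly merge the two least-probable nodes; each merge adds 1 bit to every symbol beneath it): 3/47 + 5/47 = 8/47; 6/47 + 7/47 = 13/47; 7/47 + 8/47 = 15/47; 17/94 + 21/94 = 19/47; 13/47 + 15/47 = 28/47; 19/47 + 28/47 = 1. Resulting codeword lengths (in the order the probabilities were given): (4, 4, 3, 3, 2, 3, 2). L_avg = sum(p_i * l_i) = 5/47*4 + 3/47*4 + 6/47*3 + 7/47*3 + 17/94*2 + 7/47*3 + 21/94*2 = 130/47 = 2.766

2.766 bits


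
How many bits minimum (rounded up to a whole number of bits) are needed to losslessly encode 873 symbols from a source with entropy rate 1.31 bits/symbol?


Minimum bits >= n * H = 873 * 1.31 = 1143.63, rounded up to a whole number of bits = 1144

1144 bits


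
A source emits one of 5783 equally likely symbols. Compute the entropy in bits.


H = log2(n) = log2(5783) = 12.4976

12.4976 bits


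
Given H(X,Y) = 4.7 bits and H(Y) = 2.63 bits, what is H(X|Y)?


H(X|Y) = H(X,Y) - H(Y) = 4.7 - 2.63 = 2.07

2.07 bits


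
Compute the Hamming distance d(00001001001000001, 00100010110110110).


Count differing positions: . . ^ . ^ . ^ ^ ^ ^ ^ ^ ^ . ^ ^ ^ = 12 differences

12


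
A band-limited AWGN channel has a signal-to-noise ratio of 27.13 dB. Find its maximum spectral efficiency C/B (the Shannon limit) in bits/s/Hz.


SNR_linear = 10^(27.13/10) = 516.4164; C/B = log2(1 + SNR_linear) = log2(1 + 516.4164) = 9.0152

9.0152 bits/s/Hz


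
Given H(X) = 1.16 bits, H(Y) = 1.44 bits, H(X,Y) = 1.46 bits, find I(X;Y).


I(X;Y) = H(X) + H(Y) - H(X,Y) = 1.16 + 1.44 - 1.46 = 1.14

1.14 bits


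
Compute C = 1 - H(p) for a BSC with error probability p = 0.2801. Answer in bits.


H(p) = -p*log2(p) - (1-p)*log2(1-p) = -0.2801*log2(0.2801) - 0.7199*log2(0.7199) = 0.514260 + 0.341327 = 0.8556. C = 1 - H(p) = 1 - 0.8556 = 0.1444

0.1444 bits


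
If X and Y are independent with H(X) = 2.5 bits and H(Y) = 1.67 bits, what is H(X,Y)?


For independent variables, H(X,Y) = H(X) + H(Y) = 2.5 + 1.67 = 4.17

4.17 bits


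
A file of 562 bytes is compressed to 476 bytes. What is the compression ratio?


Ratio = original / compressed = 562 / 476 = 1.1807

1.1807


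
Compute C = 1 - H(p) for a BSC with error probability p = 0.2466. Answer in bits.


H(p) = -p*log2(p) - (1-p)*log2(1-p) = -0.2466*log2(0.2466) - 0.7534*log2(0.7534) = 0.498072 + 0.307773 = 0.8058. C = 1 - H(p) = 1 - 0.8058 = 0.1942

0.1942 bits


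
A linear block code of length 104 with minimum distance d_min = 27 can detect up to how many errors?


Detection capability = d_min - 1 = 27 - 1 = 26

26 errors


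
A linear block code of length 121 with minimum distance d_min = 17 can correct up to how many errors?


Correction capability = floor((d-1)/2) = floor((17-1)/2) = 8

8 errors


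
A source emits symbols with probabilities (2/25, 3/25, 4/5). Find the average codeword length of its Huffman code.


Huffman construction (repeatedly merge the two least-probable nodes; each merge adds 1 bit to every symbol beneath it): 2/25 + 3/25 = 1/5; 1/5 + 4/5 = 1. Resulting codeword lengths (in the order the probabilities were given): (2, 2, 1). L_avg = sum(p_i * l_i) = 2/25*2 + 3/25*2 + 4/5*1 = 6/5 = 1.2

1.2 bits


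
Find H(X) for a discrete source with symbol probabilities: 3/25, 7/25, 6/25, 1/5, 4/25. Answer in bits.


H = -sum(p_i * log2(p_i)). Terms: -(3/25)*log2(3/25) = 0.367067; -(7/25)*log2(7/25) = 0.514220; -(6/25)*log2(6/25) = 0.494134; -(1/5)*log2(1/5) = 0.464386; -(4/25)*log2(4/25) = 0.423017. H = 0.367067 + 0.514220 + 0.494134 + 0.464386 + 0.423017 = 2.2628

2.2628 bits


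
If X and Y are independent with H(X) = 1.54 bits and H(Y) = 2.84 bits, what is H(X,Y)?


For independent variables, H(X,Y) = H(X) + H(Y) = 1.54 + 2.84 = 4.38

4.38 bits


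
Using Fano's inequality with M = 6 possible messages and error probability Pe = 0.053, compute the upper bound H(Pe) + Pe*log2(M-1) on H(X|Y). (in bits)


H(Pe) = -Pe*log2(Pe) - (1-Pe)*log2(1-Pe) = -0.053*log2(0.053) - 0.947*log2(0.947) = 0.224607 + 0.074400 = 0.299. Pe*log2(M-1) = 0.053*log2(5) = 0.123062. Bound = H(Pe) + Pe*log2(M-1) = 0.224607 + 0.074400 + 0.123062 = 0.4221

0.4221 bits


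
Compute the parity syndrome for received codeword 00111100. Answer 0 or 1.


Syndrome = XOR of all bits = 0 XOR 0 XOR 1 XOR 1 XOR 1 XOR 1 XOR 0 XOR 0 = 0

0


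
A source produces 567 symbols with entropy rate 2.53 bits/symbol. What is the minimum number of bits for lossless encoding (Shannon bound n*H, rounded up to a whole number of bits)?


Minimum bits >= n * H = 567 * 2.53 = 1434.51, rounded up to a whole number of bits = 1435

1435 bits


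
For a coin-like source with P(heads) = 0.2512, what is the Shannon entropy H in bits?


H = -p*log2(p) - (1-p)*log2(1-p). -0.2512*log2(0.2512) = 0.500665; -0.7488*log2(0.7488) = 0.312510. H = 0.500665 + 0.312510 = 0.8132

0.8132 bits


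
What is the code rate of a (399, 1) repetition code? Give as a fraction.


Rate = k/n = 1/399

1/399


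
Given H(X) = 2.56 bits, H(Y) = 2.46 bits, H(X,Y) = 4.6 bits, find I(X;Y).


I(X;Y) = H(X) + H(Y) - H(X,Y) = 2.56 + 2.46 - 4.6 = 0.42

0.42 bits


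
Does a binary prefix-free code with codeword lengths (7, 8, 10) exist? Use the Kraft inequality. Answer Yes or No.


Kraft sum = sum(2^(-l_i)) = 0.0127, need <= 1. Result: satisfied (a binary prefix-free code with these lengths exists)

Yes


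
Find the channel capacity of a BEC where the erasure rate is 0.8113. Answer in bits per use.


C = 1 - epsilon = 1 - 0.8113 = 0.1887

0.1887 bits


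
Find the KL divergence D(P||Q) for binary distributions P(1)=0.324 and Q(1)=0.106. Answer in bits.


KL = p*log2(p/q) + (1-p)*log2((1-p)/(1-q)) = 0.324*log2(0.324/0.106) + 0.676*log2(0.676/0.894) = 0.2497

0.2497 bits


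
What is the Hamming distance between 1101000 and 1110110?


Count differing positions: . . ^ ^ ^ ^ . = 4 differences

4


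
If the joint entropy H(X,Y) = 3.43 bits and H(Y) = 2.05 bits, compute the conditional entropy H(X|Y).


H(X|Y) = H(X,Y) - H(Y) = 3.43 - 2.05 = 1.38

1.38 bits


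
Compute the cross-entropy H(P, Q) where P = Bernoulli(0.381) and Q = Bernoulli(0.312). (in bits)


H(P,Q) = -p*log2(q) - (1-p)*log2(1-q). -0.381*log2(0.312) = 0.640226; -0.619*log2(0.688) = 0.333963. H(P,Q) = 0.640226 + 0.333963 = 0.9742

0.9742 bits


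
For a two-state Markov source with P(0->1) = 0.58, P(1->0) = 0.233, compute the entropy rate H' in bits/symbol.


Stationary distribution: pi_0 = p10/(p01+p10) = 0.2866, pi_1 = 0.7134. Entropy rate H' = pi_0*H(p01) + pi_1*H(p10) = 0.2866*0.9815 + 0.7134*0.7832 = 0.84

0.84 bits/symbol


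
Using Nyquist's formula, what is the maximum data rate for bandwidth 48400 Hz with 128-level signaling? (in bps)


Rate = 2 * B * log2(M) = 2 * 48400 * 7.0 = 677600.0

677600.0 bps


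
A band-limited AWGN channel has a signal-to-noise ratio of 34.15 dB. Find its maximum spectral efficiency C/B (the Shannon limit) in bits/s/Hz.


SNR_linear = 10^(34.15/10) = 2600.1596; C/B = log2(1 + SNR_linear) = log2(1 + 2600.1596) = 11.3449

11.3449 bits/s/Hz


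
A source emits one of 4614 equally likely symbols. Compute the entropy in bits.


H = log2(n) = log2(4614) = 12.1718

12.1718 bits


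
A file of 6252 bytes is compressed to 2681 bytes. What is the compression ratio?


Ratio = original / compressed = 6252 / 2681 = 2.332

2.332


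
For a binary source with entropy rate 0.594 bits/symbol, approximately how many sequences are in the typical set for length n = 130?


log2|A_typical| = nH = 130 * 0.594 = 77.22, so |A_typical| ~ 2^77.22 = 1.760e+23

1.760e+23


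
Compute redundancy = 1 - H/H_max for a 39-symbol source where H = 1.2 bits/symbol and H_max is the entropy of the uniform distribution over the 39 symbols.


H_max = log2(K) = log2(39) = 5.2854 bits/symbol. Redundancy = 1 - H/H_max = 1 - 1.2/5.2854 = 1 - 0.227 = 0.773

0.773


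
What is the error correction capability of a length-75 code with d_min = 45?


Correction capability = floor((d-1)/2) = floor((45-1)/2) = 22

22 errors


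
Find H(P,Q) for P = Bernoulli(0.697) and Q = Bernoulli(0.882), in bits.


H(P,Q) = -p*log2(q) - (1-p)*log2(1-q). -0.697*log2(0.882) = 0.126261; -0.303*log2(0.118) = 0.934192. H(P,Q) = 0.126261 + 0.934192 = 1.0605

1.0605 bits


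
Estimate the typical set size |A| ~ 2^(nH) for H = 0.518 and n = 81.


log2|A_typical| = nH = 81 * 0.518 = 41.958, so |A_typical| ~ 2^41.958 = 4.272e+12

4.272e+12


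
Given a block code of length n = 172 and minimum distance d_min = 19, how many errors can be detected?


Detection capability = d_min - 1 = 19 - 1 = 18

18 errors


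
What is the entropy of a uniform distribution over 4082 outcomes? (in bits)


H = log2(n) = log2(4082) = 11.9951

11.9951 bits


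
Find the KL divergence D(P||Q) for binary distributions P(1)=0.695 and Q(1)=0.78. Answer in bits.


KL = p*log2(p/q) + (1-p)*log2((1-p)/(1-q)) = 0.695*log2(0.695/0.78) + 0.305*log2(0.305/0.22) = 0.0281

0.0281 bits


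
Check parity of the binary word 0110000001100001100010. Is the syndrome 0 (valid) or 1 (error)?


Syndrome = XOR of all bits = 0 XOR 1 XOR 1 XOR 0 XOR 0 XOR 0 XOR 0 XOR 0 XOR 0 XOR 1 XOR 1 XOR 0 XOR 0 XOR 0 XOR 0 XOR 1 XOR 1 XOR 0 XOR 0 XOR 0 XOR 1 XOR 0 = 1

1


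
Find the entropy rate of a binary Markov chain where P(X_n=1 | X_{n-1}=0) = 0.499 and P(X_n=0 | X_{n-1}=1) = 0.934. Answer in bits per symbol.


Stationary distribution: pi_0 = p10/(p01+p10) = 0.6518, pi_1 = 0.3482. Entropy rate H' = pi_0*H(p01) + pi_1*H(p10) = 0.6518*1.0 + 0.3482*0.3508 = 0.7739

0.7739 bits/symbol


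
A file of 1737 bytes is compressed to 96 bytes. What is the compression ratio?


Ratio = original / compressed = 1737 / 96 = 18.0938

18.0938


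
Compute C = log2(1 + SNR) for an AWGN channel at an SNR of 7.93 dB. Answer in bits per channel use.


SNR_linear = 10^(7.93/10) = 6.2087; C = log2(1 + SNR_linear) = log2(1 + 6.2087) = 2.8497

2.8497 bits/channel use


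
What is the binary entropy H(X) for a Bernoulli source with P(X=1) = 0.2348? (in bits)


H = -p*log2(p) - (1-p)*log2(1-p). -0.2348*log2(0.2348) = 0.490848; -0.7652*log2(0.7652) = 0.295437. H = 0.490848 + 0.295437 = 0.7863

0.7863 bits


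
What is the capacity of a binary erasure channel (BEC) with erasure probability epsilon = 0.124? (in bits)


C = 1 - epsilon = 1 - 0.124 = 0.876

0.876 bits


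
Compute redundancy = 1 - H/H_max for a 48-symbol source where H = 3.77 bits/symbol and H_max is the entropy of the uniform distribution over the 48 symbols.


H_max = log2(K) = log2(48) = 5.585 bits/symbol. Redundancy = 1 - H/H_max = 1 - 3.77/5.585 = 1 - 0.675 = 0.325

0.325


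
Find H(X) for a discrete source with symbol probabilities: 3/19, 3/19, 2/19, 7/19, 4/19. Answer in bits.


H = -sum(p_i * log2(p_i)). Terms: -(3/19)*log2(3/19) = 0.420468; -(3/19)*log2(3/19) = 0.420468; -(2/19)*log2(2/19) = 0.341887; -(7/19)*log2(7/19) = 0.530737; -(4/19)*log2(4/19) = 0.473248. H = 0.420468 + 0.420468 + 0.341887 + 0.530737 + 0.473248 = 2.1868

2.1868 bits


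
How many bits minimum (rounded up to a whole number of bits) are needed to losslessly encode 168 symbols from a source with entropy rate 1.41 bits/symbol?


Minimum bits >= n * H = 168 * 1.41 = 236.88, rounded up to a whole number of bits = 237

237 bits


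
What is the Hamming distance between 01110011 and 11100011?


Count differing positions: ^ . . ^ . . . . = 2 differences

2


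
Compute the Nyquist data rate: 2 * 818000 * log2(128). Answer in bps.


Rate = 2 * B * log2(M) = 2 * 818000 * 7.0 = 11452000.0

11452000.0 bps


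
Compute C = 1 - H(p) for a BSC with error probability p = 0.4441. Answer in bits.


H(p) = -p*log2(p) - (1-p)*log2(1-p) = -0.4441*log2(0.4441) - 0.5559*log2(0.5559) = 0.520060 + 0.470904 = 0.991. C = 1 - H(p) = 1 - 0.991 = 0.009

0.009 bits


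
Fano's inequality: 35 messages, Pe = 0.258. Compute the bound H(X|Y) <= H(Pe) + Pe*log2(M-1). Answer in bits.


H(Pe) = -Pe*log2(Pe) - (1-Pe)*log2(1-Pe) = -0.258*log2(0.258) - 0.742*log2(0.742) = 0.504276 + 0.319438 = 0.8237. Pe*log2(M-1) = 0.258*log2(34) = 1.312565. Bound = H(Pe) + Pe*log2(M-1) = 0.504276 + 0.319438 + 1.312565 = 2.1363

2.1363 bits


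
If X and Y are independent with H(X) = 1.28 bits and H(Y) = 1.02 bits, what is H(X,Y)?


For independent variables, H(X,Y) = H(X) + H(Y) = 1.28 + 1.02 = 2.3

2.3 bits


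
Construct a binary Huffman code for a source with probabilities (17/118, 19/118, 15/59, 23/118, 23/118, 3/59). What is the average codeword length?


Huffman construction (repeatedly merge the two least-probable nodes; each merge adds 1 bit to every symbol beneath it): 3/59 + 17/118 = 23/118; 19/118 + 23/118 = 21/59; 23/118 + 23/118 = 23/59; 15/59 + 21/59 = 36/59; 23/59 + 36/59 = 1. Resulting codeword lengths (in the order the probabilities were given): (3, 3, 2, 3, 2, 3). L_avg = sum(p_i * l_i) = 17/118*3 + 19/118*3 + 15/59*2 + 23/118*3 + 23/118*2 + 3/59*3 = 301/118 = 2.5508

2.5508 bits


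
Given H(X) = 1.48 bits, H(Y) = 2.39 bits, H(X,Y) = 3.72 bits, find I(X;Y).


I(X;Y) = H(X) + H(Y) - H(X,Y) = 1.48 + 2.39 - 3.72 = 0.15

0.15 bits


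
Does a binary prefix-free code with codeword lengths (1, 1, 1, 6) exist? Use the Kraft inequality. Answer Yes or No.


Kraft sum = sum(2^(-l_i)) = 1.5156, need <= 1. Result: violated (a binary prefix-free code with these lengths cannot exist)

No


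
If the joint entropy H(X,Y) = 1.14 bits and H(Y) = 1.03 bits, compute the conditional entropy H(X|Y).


H(X|Y) = H(X,Y) - H(Y) = 1.14 - 1.03 = 0.11

0.11 bits


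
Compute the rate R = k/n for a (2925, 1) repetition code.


Rate = k/n = 1/2925

1/2925


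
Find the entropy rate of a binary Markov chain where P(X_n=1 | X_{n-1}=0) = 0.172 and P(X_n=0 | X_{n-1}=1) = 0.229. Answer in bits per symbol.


Stationary distribution: pi_0 = p10/(p01+p10) = 0.5711, pi_1 = 0.4289. Entropy rate H' = pi_0*H(p01) + pi_1*H(p10) = 0.5711*0.6623 + 0.4289*0.7763 = 0.7112

0.7112 bits/symbol


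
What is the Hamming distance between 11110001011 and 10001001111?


Count differing positions: . ^ ^ ^ ^ . . . ^ . . = 5 differences

5


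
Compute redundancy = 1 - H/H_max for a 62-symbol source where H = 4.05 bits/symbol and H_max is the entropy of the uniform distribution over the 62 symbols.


H_max = log2(K) = log2(62) = 5.9542 bits/symbol. Redundancy = 1 - H/H_max = 1 - 4.05/5.9542 = 1 - 0.6802 = 0.3198

0.3198


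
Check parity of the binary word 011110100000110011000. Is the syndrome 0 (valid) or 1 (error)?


Syndrome = XOR of all bits = 0 XOR 1 XOR 1 XOR 1 XOR 1 XOR 0 XOR 1 XOR 0 XOR 0 XOR 0 XOR 0 XOR 0 XOR 1 XOR 1 XOR 0 XOR 0 XOR 1 XOR 1 XOR 0 XOR 0 XOR 0 = 1

1


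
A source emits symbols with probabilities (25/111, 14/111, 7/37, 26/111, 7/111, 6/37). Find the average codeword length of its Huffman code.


Huffman construction (repeatedly merge the two least-probable nodes; each merge adds 1 bit to every symbol beneath it): 7/111 + 14/111 = 7/37; 6/37 + 7/37 = 13/37; 7/37 + 25/111 = 46/111; 26/111 + 13/37 = 65/111; 46/111 + 65/111 = 1. Resulting codeword lengths (in the order the probabilities were given): (2, 3, 3, 2, 3, 3). L_avg = sum(p_i * l_i) = 25/111*2 + 14/111*3 + 7/37*3 + 26/111*2 + 7/111*3 + 6/37*3 = 94/37 = 2.5405

2.5405 bits


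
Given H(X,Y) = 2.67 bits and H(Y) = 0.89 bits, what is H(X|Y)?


H(X|Y) = H(X,Y) - H(Y) = 2.67 - 0.89 = 1.78

1.78 bits


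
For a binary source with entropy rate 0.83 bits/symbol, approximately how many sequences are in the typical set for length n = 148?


log2|A_typical| = nH = 148 * 0.83 = 122.84, so |A_typical| ~ 2^122.84 = 9.518e+36

9.518e+36


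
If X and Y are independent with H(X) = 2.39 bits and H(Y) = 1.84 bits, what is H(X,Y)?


For independent variables, H(X,Y) = H(X) + H(Y) = 2.39 + 1.84 = 4.23

4.23 bits


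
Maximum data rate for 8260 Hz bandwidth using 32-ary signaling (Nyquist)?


Rate = 2 * B * log2(M) = 2 * 8260 * 5.0 = 82600.0

82600.0 bps


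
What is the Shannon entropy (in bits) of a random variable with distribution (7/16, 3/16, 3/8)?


H = -sum(p_i * log2(p_i)). Terms: -(7/16)*log2(7/16) = 0.521782; -(3/16)*log2(3/16) = 0.452820; -(3/8)*log2(3/8) = 0.530639. H = 0.521782 + 0.452820 + 0.530639 = 1.5052

1.5052 bits


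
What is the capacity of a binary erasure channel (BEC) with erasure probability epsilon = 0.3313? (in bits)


C = 1 - epsilon = 1 - 0.3313 = 0.6687

0.6687 bits


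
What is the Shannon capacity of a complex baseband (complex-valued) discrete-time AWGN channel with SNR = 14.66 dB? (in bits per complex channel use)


SNR_linear = 10^(14.66/10) = 29.2415; C = log2(1 + SNR_linear) = log2(1 + 29.2415) = 4.9185

4.9185 bits/channel use


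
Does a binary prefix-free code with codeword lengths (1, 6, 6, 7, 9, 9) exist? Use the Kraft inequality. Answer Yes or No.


Kraft sum = sum(2^(-l_i)) = 0.543, need <= 1. Result: satisfied (a binary prefix-free code with these lengths exists)

Yes


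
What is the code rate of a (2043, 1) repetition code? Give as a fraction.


Rate = k/n = 1/2043

1/2043


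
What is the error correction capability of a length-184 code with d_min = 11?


Correction capability = floor((d-1)/2) = floor((11-1)/2) = 5

5 errors


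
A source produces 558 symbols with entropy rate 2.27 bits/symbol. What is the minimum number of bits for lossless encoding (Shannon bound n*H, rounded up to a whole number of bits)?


Minimum bits >= n * H = 558 * 2.27 = 1266.66, rounded up to a whole number of bits = 1267

1267 bits


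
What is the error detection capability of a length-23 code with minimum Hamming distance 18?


Detection capability = d_min - 1 = 18 - 1 = 17

17 errors


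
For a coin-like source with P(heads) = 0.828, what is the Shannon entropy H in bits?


H = -p*log2(p) - (1-p)*log2(1-p). -0.828*log2(0.828) = 0.225462; -0.172*log2(0.172) = 0.436797. H = 0.225462 + 0.436797 = 0.6623

0.6623 bits


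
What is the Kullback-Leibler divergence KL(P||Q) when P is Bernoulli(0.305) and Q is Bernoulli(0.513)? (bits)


KL = p*log2(p/q) + (1-p)*log2((1-p)/(1-q)) = 0.305*log2(0.305/0.513) + 0.695*log2(0.695/0.487) = 0.1278

0.1278 bits


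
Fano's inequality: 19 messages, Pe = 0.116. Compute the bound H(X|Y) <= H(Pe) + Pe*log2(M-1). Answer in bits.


H(Pe) = -Pe*log2(Pe) - (1-Pe)*log2(1-Pe) = -0.116*log2(0.116) - 0.884*log2(0.884) = 0.360505 + 0.157247 = 0.5178. Pe*log2(M-1) = 0.116*log2(18) = 0.483711. Bound = H(Pe) + Pe*log2(M-1) = 0.360505 + 0.157247 + 0.483711 = 1.0015

1.0015 bits


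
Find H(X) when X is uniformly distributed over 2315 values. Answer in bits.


H = log2(n) = log2(2315) = 11.1768

11.1768 bits


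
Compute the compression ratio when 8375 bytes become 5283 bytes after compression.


Ratio = original / compressed = 8375 / 5283 = 1.5853

1.5853


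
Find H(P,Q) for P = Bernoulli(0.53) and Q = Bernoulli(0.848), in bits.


H(P,Q) = -p*log2(q) - (1-p)*log2(1-q). -0.53*log2(0.848) = 0.126068; -0.47*log2(0.152) = 1.277393. H(P,Q) = 0.126068 + 1.277393 = 1.4035

1.4035 bits


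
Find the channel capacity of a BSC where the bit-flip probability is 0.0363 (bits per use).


H(p) = -p*log2(p) - (1-p)*log2(1-p) = -0.0363*log2(0.0363) - 0.9637*log2(0.9637) = 0.173655 + 0.051408 = 0.2251. C = 1 - H(p) = 1 - 0.2251 = 0.7749

0.7749 bits


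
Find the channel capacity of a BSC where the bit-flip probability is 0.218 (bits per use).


H(p) = -p*log2(p) - (1-p)*log2(1-p) = -0.218*log2(0.218) - 0.782*log2(0.782) = 0.479077 + 0.277422 = 0.7565. C = 1 - H(p) = 1 - 0.7565 = 0.2435

0.2435 bits


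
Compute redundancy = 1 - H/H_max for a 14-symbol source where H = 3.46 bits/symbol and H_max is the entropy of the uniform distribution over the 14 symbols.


H_max = log2(K) = log2(14) = 3.8074 bits/symbol. Redundancy = 1 - H/H_max = 1 - 3.46/3.8074 = 1 - 0.9088 = 0.0912

0.0912


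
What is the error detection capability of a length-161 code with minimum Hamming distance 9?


Detection capability = d_min - 1 = 9 - 1 = 8

8 errors


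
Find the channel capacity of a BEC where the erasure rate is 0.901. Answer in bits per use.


C = 1 - epsilon = 1 - 0.901 = 0.099

0.099 bits


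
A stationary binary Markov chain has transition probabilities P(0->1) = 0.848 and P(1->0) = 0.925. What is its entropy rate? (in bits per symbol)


Stationary distribution: pi_0 = p10/(p01+p10) = 0.5217, pi_1 = 0.4783. Entropy rate H' = pi_0*H(p01) + pi_1*H(p10) = 0.5217*0.6148 + 0.4783*0.3843 = 0.5046

0.5046 bits/symbol


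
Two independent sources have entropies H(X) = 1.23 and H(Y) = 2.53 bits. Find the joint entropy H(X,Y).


For independent variables, H(X,Y) = H(X) + H(Y) = 1.23 + 2.53 = 3.76

3.76 bits


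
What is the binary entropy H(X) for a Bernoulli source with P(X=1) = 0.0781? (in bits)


H = -p*log2(p) - (1-p)*log2(1-p). -0.0781*log2(0.0781) = 0.287293; -0.9219*log2(0.9219) = 0.108155. H = 0.287293 + 0.108155 = 0.3954

0.3954 bits


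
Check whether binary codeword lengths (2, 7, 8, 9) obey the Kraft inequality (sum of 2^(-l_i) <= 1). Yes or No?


Kraft sum = sum(2^(-l_i)) = 0.2637, need <= 1. Result: satisfied (a binary prefix-free code with these lengths exists)

Yes


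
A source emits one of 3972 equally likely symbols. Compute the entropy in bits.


H = log2(n) = log2(3972) = 11.9556

11.9556 bits


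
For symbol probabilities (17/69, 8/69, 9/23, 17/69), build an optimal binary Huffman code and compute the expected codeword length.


Huffman construction (repeatedly merge the two least-probable nodes; each merge adds 1 bit to every symbol beneath it): 8/69 + 17/69 = 25/69; 17/69 + 25/69 = 14/23; 9/23 + 14/23 = 1. Resulting codeword lengths (in the order the probabilities were given): (3, 3, 1, 2). L_avg = sum(p_i * l_i) = 17/69*3 + 8/69*3 + 9/23*1 + 17/69*2 = 136/69 = 1.971

1.971 bits


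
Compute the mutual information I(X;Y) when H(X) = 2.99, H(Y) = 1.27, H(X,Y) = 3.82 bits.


I(X;Y) = H(X) + H(Y) - H(X,Y) = 2.99 + 1.27 - 3.82 = 0.44

0.44 bits


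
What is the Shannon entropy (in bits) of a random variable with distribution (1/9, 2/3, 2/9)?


H = -sum(p_i * log2(p_i)). Terms: -(1/9)*log2(1/9) = 0.352214; -(2/3)*log2(2/3) = 0.389975; -(2/9)*log2(2/9) = 0.482206. H = 0.352214 + 0.389975 + 0.482206 = 1.2244

1.2244 bits


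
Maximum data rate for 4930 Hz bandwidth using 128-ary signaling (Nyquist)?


Rate = 2 * B * log2(M) = 2 * 4930 * 7.0 = 69020.0

69020.0 bps


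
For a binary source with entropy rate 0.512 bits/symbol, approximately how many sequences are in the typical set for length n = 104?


log2|A_typical| = nH = 104 * 0.512 = 53.248, so |A_typical| ~ 2^53.248 = 1.070e+16

1.070e+16


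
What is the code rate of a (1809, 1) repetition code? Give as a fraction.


Rate = k/n = 1/1809

1/1809


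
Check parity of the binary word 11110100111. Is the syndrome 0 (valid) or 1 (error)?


Syndrome = XOR of all bits = 1 XOR 1 XOR 1 XOR 1 XOR 0 XOR 1 XOR 0 XOR 0 XOR 1 XOR 1 XOR 1 = 0

0


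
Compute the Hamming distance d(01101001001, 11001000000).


Count differing positions: ^ . ^ . . . . ^ . . ^ = 4 differences

4


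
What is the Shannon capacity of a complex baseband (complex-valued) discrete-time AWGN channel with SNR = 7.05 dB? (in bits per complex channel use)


SNR_linear = 10^(7.05/10) = 5.0699; C = log2(1 + SNR_linear) = log2(1 + 5.0699) = 2.6017

2.6017 bits/channel use


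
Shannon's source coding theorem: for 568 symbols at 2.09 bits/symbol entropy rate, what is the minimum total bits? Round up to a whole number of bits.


Minimum bits >= n * H = 568 * 2.09 = 1187.12, rounded up to a whole number of bits = 1188

1188 bits


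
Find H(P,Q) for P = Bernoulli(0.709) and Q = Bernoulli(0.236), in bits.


H(P,Q) = -p*log2(q) - (1-p)*log2(1-q). -0.709*log2(0.236) = 1.476947; -0.291*log2(0.764) = 0.113011. H(P,Q) = 1.476947 + 0.113011 = 1.59

1.59 bits


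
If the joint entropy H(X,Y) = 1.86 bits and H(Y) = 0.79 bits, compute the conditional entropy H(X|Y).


H(X|Y) = H(X,Y) - H(Y) = 1.86 - 0.79 = 1.07

1.07 bits


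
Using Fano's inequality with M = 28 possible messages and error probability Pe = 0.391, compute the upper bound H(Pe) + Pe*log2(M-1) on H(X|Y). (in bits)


H(Pe) = -Pe*log2(Pe) - (1-Pe)*log2(1-Pe) = -0.391*log2(0.391) - 0.609*log2(0.609) = 0.529711 + 0.435731 = 0.9654. Pe*log2(M-1) = 0.391*log2(27) = 1.859161. Bound = H(Pe) + Pe*log2(M-1) = 0.529711 + 0.435731 + 1.859161 = 2.8246

2.8246 bits


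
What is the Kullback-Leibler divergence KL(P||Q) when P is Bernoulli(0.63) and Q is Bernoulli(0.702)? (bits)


KL = p*log2(p/q) + (1-p)*log2((1-p)/(1-q)) = 0.63*log2(0.63/0.702) + 0.37*log2(0.37/0.298) = 0.0172

0.0172 bits


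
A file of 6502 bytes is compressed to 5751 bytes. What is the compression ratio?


Ratio = original / compressed = 6502 / 5751 = 1.1306

1.1306


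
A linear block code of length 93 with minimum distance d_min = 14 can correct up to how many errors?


Correction capability = floor((d-1)/2) = floor((14-1)/2) = 6

6 errors


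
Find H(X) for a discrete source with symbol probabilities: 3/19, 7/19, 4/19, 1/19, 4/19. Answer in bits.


H = -sum(p_i * log2(p_i)). Terms: -(3/19)*log2(3/19) = 0.420468; -(7/19)*log2(7/19) = 0.530737; -(4/19)*log2(4/19) = 0.473248; -(1/19)*log2(1/19) = 0.223575; -(4/19)*log2(4/19) = 0.473248. H = 0.420468 + 0.530737 + 0.473248 + 0.223575 + 0.473248 = 2.1213

2.1213 bits


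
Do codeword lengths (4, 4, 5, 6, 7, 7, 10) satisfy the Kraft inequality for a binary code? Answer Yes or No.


Kraft sum = sum(2^(-l_i)) = 0.1885, need <= 1. Result: satisfied (a binary prefix-free code with these lengths exists)

Yes


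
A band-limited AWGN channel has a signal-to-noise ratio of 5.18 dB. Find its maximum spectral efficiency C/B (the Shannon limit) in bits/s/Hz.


SNR_linear = 10^(5.18/10) = 3.2961; C/B = log2(1 + SNR_linear) = log2(1 + 3.2961) = 2.103

2.103 bits/s/Hz


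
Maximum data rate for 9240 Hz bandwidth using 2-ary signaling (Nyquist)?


Rate = 2 * B * log2(M) = 2 * 9240 * 1.0 = 18480.0

18480.0 bps


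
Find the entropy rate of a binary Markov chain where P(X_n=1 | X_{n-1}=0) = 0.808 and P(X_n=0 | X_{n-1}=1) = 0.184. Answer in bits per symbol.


Stationary distribution: pi_0 = p10/(p01+p10) = 0.1855, pi_1 = 0.8145. Entropy rate H' = pi_0*H(p01) + pi_1*H(p10) = 0.1855*0.7056 + 0.8145*0.6887 = 0.6919

0.6919 bits/symbol


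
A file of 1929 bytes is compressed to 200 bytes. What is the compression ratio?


Ratio = original / compressed = 1929 / 200 = 9.645

9.645


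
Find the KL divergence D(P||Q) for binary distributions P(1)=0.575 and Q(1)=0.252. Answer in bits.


KL = p*log2(p/q) + (1-p)*log2((1-p)/(1-q)) = 0.575*log2(0.575/0.252) + 0.425*log2(0.425/0.748) = 0.3377

0.3377 bits


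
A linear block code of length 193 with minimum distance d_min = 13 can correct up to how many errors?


Correction capability = floor((d-1)/2) = floor((13-1)/2) = 6

6 errors


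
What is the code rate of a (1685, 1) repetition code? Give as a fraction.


Rate = k/n = 1/1685

1/1685


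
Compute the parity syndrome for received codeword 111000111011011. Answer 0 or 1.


Syndrome = XOR of all bits = 1 XOR 1 XOR 1 XOR 0 XOR 0 XOR 0 XOR 1 XOR 1 XOR 1 XOR 0 XOR 1 XOR 1 XOR 0 XOR 1 XOR 1 = 0

0


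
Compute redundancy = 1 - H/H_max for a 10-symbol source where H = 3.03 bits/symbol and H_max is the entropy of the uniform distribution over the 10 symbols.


H_max = log2(K) = log2(10) = 3.3219 bits/symbol. Redundancy = 1 - H/H_max = 1 - 3.03/3.3219 = 1 - 0.9121 = 0.0879

0.0879


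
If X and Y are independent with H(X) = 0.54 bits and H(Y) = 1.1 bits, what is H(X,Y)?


For independent variables, H(X,Y) = H(X) + H(Y) = 0.54 + 1.1 = 1.64

1.64 bits


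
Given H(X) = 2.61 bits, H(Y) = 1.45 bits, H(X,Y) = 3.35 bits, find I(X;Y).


I(X;Y) = H(X) + H(Y) - H(X,Y) = 2.61 + 1.45 - 3.35 = 0.71

0.71 bits


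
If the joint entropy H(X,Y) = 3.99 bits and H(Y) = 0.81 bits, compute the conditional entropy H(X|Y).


H(X|Y) = H(X,Y) - H(Y) = 3.99 - 0.81 = 3.18

3.18 bits


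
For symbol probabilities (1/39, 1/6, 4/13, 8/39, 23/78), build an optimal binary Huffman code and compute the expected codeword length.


Huffman construction (repeatedly merge the two least-probable nodes; each merge adds 1 bit to every symbol beneath it): 1/39 + 1/6 = 5/26; 5/26 + 8/39 = 31/78; 23/78 + 4/13 = 47/78; 31/78 + 47/78 = 1. Resulting codeword lengths (in the order the probabilities were given): (3, 3, 2, 2, 2). L_avg = sum(p_i * l_i) = 1/39*3 + 1/6*3 + 4/13*2 + 8/39*2 + 23/78*2 = 57/26 = 2.1923

2.1923 bits


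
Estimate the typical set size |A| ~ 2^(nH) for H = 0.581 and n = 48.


log2|A_typical| = nH = 48 * 0.581 = 27.888, so |A_typical| ~ 2^27.888 = 2.484e+08

2.484e+08


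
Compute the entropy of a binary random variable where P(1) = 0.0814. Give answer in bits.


H = -p*log2(p) - (1-p)*log2(1-p). -0.0814*log2(0.0814) = 0.294573; -0.9186*log2(0.9186) = 0.112521. H = 0.294573 + 0.112521 = 0.4071

0.4071 bits


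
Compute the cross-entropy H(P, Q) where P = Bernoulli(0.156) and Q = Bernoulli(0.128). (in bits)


H(P,Q) = -p*log2(q) - (1-p)*log2(1-q). -0.156*log2(0.128) = 0.462662; -0.844*log2(0.872) = 0.166774. H(P,Q) = 0.462662 + 0.166774 = 0.6294

0.6294 bits


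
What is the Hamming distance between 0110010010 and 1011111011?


Count differing positions: ^ ^ . ^ ^ . ^ . . ^ = 6 differences

6


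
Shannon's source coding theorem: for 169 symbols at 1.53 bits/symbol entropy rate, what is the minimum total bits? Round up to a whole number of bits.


Minimum bits >= n * H = 169 * 1.53 = 258.57, rounded up to a whole number of bits = 259

259 bits
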